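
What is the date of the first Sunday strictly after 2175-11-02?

November 5, 2175

Nov 2, 2175 is a Thursday.
From Thursday to the next Sunday is 3 days.
Nov 2, 2175 + 3 = Nov 5, 2175.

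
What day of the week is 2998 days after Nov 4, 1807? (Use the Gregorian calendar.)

Friday

First find the weekday of Nov 4, 1807. Doomsday rule: the anchor day for the 1800s is Friday. For year 07: 7÷12 = 0 r 7, and 7÷4 = 1, so 0+7+1 = 8.
Friday + 8 ≡ Saturday — that's 1807's doomsday.
In November the doomsday date is Nov 7.
Nov 4 is 3 days before Nov 7; 3 mod 7 = 3, so Saturday − 3 = Wednesday.
2998 mod 7 = 2, so 2998 days after a Wednesday is Wednesday + 2 = Friday.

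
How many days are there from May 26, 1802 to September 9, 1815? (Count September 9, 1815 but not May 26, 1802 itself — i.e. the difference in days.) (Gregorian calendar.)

May 26, 1802 → May 26, 1803: 365 days.
May 26, 1803 → May 26, 1804: 366 days (Feb 29, 1804 is in that span).
May 26, 1804 → May 26, 1805: 365 days.
May 26, 1805 → May 26, 1806: 365 days.
May 26, 1806 → May 26, 1807: 365 days.
May 26, 1807 → May 26, 1808: 366 days (Feb 29, 1808 is in that span).
May 26, 1808 → May 26, 1809: 365 days.
May 26, 1809 → May 26, 1810: 365 days.
May 26, 1810 → May 26, 1811: 365 days.
May 26, 1811 → May 26, 1812: 366 days (Feb 29, 1812 is in that span).
May 26, 1812 → May 26, 1813: 365 days.
May 26, 1813 → May 26, 1814: 365 days.
May 26, 1814 → May 26, 1815: 365 days.
May 26, 1815 → Jun 26, 1815: 31 days (May has 31).
Jun 26, 1815 → Jul 26, 1815: 30 days (June has 30).
Jul 26, 1815 → Aug 26, 1815: 31 days (July has 31).
Aug 26, 1815 → Sep 9, 1815: 14 days.
Total: 4854 days.

4854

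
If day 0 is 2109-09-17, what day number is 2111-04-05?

565

Sep 17, 2109 → Sep 17, 2110: 365 days.
Sep 17, 2110 → Oct 17, 2110: 30 days (September has 30).
Oct 17, 2110 → Nov 17, 2110: 31 days (October has 31).
Nov 17, 2110 → Dec 17, 2110: 30 days (November has 30).
Dec 17, 2110 → Jan 17, 2111: 31 days (December has 31).
Jan 17, 2111 → Feb 17, 2111: 31 days (January has 31).
Feb 17, 2111 → Mar 17, 2111: 28 days (February has 28).
Mar 17, 2111 → Apr 5, 2111: 19 days.
Total: 565 days.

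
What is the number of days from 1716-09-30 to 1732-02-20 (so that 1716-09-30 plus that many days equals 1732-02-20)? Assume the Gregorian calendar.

5621

Sep 30, 1716 → Sep 30, 1717: 365 days.
Sep 30, 1717 → Sep 30, 1718: 365 days.
Sep 30, 1718 → Sep 30, 1719: 365 days.
Sep 30, 1719 → Sep 30, 1720: 366 days (Feb 29, 1720 is in that span).
Sep 30, 1720 → Sep 30, 1721: 365 days.
Sep 30, 1721 → Sep 30, 1722: 365 days.
Sep 30, 1722 → Sep 30, 1723: 365 days.
Sep 30, 1723 → Sep 30, 1724: 366 days (Feb 29, 1724 is in that span).
Sep 30, 1724 → Sep 30, 1725: 365 days.
Sep 30, 1725 → Sep 30, 1726: 365 days.
Sep 30, 1726 → Sep 30, 1727: 365 days.
Sep 30, 1727 → Sep 30, 1728: 366 days (Feb 29, 1728 is in that span).
Sep 30, 1728 → Sep 30, 1729: 365 days.
Sep 30, 1729 → Sep 30, 1730: 365 days.
Sep 30, 1730 → Sep 30, 1731: 365 days.
Sep 30, 1731 → Oct 30, 1731: 30 days (September has 30).
Oct 30, 1731 → Nov 30, 1731: 31 days (October has 31).
Nov 30, 1731 → Dec 30, 1731: 30 days (November has 30).
Dec 30, 1731 → Jan 30, 1732: 31 days (December has 31).
Jan 30, 1732 → Feb 20, 1732: 21 days.
Total: 5621 days.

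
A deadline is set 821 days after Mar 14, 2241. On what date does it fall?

+365 (one year) → Mar 14, 2242 (456 left).
+365 (one year) → Mar 14, 2243 (91 left).
Mar has 31 days: +18 → Apr 1, 2243 (73 left).
Apr has 30 days: +30 → May 1, 2243 (43 left).
May has 31 days: +31 → Jun 1, 2243 (12 left).
+12 → Jun 13, 2243.

June 13, 2243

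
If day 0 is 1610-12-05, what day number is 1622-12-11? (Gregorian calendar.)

Dec 5, 1610 → Dec 5, 1611: 365 days.
Dec 5, 1611 → Dec 5, 1612: 366 days (Feb 29, 1612 is in that span).
Dec 5, 1612 → Dec 5, 1613: 365 days.
Dec 5, 1613 → Dec 5, 1614: 365 days.
Dec 5, 1614 → Dec 5, 1615: 365 days.
Dec 5, 1615 → Dec 5, 1616: 366 days (Feb 29, 1616 is in that span).
Dec 5, 1616 → Dec 5, 1617: 365 days.
Dec 5, 1617 → Dec 5, 1618: 365 days.
Dec 5, 1618 → Dec 5, 1619: 365 days.
Dec 5, 1619 → Dec 5, 1620: 366 days (Feb 29, 1620 is in that span).
Dec 5, 1620 → Dec 5, 1621: 365 days.
Dec 5, 1621 → Jan 5, 1622: 31 days (December has 31).
Jan 5, 1622 → Feb 5, 1622: 31 days (January has 31).
Feb 5, 1622 → Mar 5, 1622: 28 days (February has 28).
Mar 5, 1622 → Apr 5, 1622: 31 days (March has 31).
Apr 5, 1622 → May 5, 1622: 30 days (April has 30).
May 5, 1622 → Jun 5, 1622: 31 days (May has 31).
Jun 5, 1622 → Jul 5, 1622: 30 days (June has 30).
Jul 5, 1622 → Aug 5, 1622: 31 days (July has 31).
Aug 5, 1622 → Sep 5, 1622: 31 days (August has 31).
Sep 5, 1622 → Oct 5, 1622: 30 days (September has 30).
Oct 5, 1622 → Nov 5, 1622: 31 days (October has 31).
Nov 5, 1622 → Dec 5, 1622: 30 days (November has 30).
Dec 5, 1622 → Dec 11, 1622: 6 days.
Total: 4389 days.

4389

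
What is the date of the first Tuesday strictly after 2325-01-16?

January 20, 2325

Jan 16, 2325 is a Friday.
From Friday to the next Tuesday is 4 days.
Jan 16, 2325 + 4 = Jan 20, 2325.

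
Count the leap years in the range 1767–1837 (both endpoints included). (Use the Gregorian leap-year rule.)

17

Multiples of 4 in [1767,1837]: 18.
Of those, multiples of 100: 1 (not leap unless ÷400).
Multiples of 400: 0.
Leap years = 18 − 1 + 0 = 17.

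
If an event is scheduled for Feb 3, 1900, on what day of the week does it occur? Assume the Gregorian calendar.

Saturday

Doomsday rule: the anchor day for the 1900s is Wednesday. For year 00: 0÷12 = 0 r 0, and 0÷4 = 0, so 0+0+0 = 0.
Wednesday + 0 ≡ Wednesday — that's 1900's doomsday.
In February the doomsday date is Feb 28 (1900 is not a leap year (divisible by 100 but not 400)).
Feb 3 is 25 days before Feb 28; 25 mod 7 = 4, so Wednesday − 4 = Saturday.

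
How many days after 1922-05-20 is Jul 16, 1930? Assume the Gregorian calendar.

2979

May 20, 1922 → May 20, 1923: 365 days.
May 20, 1923 → May 20, 1924: 366 days (Feb 29, 1924 is in that span).
May 20, 1924 → May 20, 1925: 365 days.
May 20, 1925 → May 20, 1926: 365 days.
May 20, 1926 → May 20, 1927: 365 days.
May 20, 1927 → May 20, 1928: 366 days (Feb 29, 1928 is in that span).
May 20, 1928 → May 20, 1929: 365 days.
May 20, 1929 → May 20, 1930: 365 days.
May 20, 1930 → Jun 20, 1930: 31 days (May has 31).
Jun 20, 1930 → Jul 16, 1930: 26 days.
Total: 2979 days.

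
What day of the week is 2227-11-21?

Doomsday rule: the anchor day for the 2200s is Friday. For year 27: 27÷12 = 2 r 3, and 3÷4 = 0, so 2+3+0 = 5.
Friday + 5 ≡ Wednesday — that's 2227's doomsday.
In November the doomsday date is Nov 7.
Nov 21 is 14 days after Nov 7; 14 mod 7 = 0, so Wednesday + 0 = Wednesday.

Wednesday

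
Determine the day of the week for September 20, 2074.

January 1, 2074 is a Monday.
Jan 1, 2074 → Feb 1, 2074: 31 days (January has 31).
Feb 1, 2074 → Mar 1, 2074: 28 days (February has 28).
Mar 1, 2074 → Apr 1, 2074: 31 days (March has 31).
Apr 1, 2074 → May 1, 2074: 30 days (April has 30).
May 1, 2074 → Jun 1, 2074: 31 days (May has 31).
Jun 1, 2074 → Jul 1, 2074: 30 days (June has 30).
Jul 1, 2074 → Aug 1, 2074: 31 days (July has 31).
Aug 1, 2074 → Sep 1, 2074: 31 days (August has 31).
Sep 1, 2074 → Sep 20, 2074: 19 days.
Total: 262 days.
262 mod 7 = 3, so Monday + 3 = Thursday.

Thursday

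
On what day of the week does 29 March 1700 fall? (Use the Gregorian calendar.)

Doomsday rule: the anchor day for the 1700s is Sunday. For year 00: 0÷12 = 0 r 0, and 0÷4 = 0, so 0+0+0 = 0.
Sunday + 0 ≡ Sunday — that's 1700's doomsday.
In March the doomsday date is Mar 14.
Mar 29 is 15 days after Mar 14; 15 mod 7 = 1, so Sunday + 1 = Monday.

Monday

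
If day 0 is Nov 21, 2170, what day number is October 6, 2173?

Nov 21, 2170 → Nov 21, 2171: 365 days.
Nov 21, 2171 → Nov 21, 2172: 366 days (Feb 29, 2172 is in that span).
Nov 21, 2172 → Dec 21, 2172: 30 days (November has 30).
Dec 21, 2172 → Jan 21, 2173: 31 days (December has 31).
Jan 21, 2173 → Feb 21, 2173: 31 days (January has 31).
Feb 21, 2173 → Mar 21, 2173: 28 days (February has 28).
Mar 21, 2173 → Apr 21, 2173: 31 days (March has 31).
Apr 21, 2173 → May 21, 2173: 30 days (April has 30).
May 21, 2173 → Jun 21, 2173: 31 days (May has 31).
Jun 21, 2173 → Jul 21, 2173: 30 days (June has 30).
Jul 21, 2173 → Aug 21, 2173: 31 days (July has 31).
Aug 21, 2173 → Sep 21, 2173: 31 days (August has 31).
Sep 21, 2173 → Oct 6, 2173: 15 days.
Total: 1050 days.

1050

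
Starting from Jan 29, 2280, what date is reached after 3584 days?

+366 (one year; includes Feb 29, 2280) → Jan 29, 2281 (3218 left).
+365 (one year) → Jan 29, 2282 (2853 left).
+365 (one year) → Jan 29, 2283 (2488 left).
+365 (one year) → Jan 29, 2284 (2123 left).
+366 (one year; includes Feb 29, 2284) → Jan 29, 2285 (1757 left).
+365 (one year) → Jan 29, 2286 (1392 left).
+365 (one year) → Jan 29, 2287 (1027 left).
+365 (one year) → Jan 29, 2288 (662 left).
+366 (one year; includes Feb 29, 2288) → Jan 29, 2289 (296 left).
Jan has 31 days: +3 → Feb 1, 2289 (293 left).
Feb has 28 days: +28 → Mar 1, 2289 (265 left).
Mar has 31 days: +31 → Apr 1, 2289 (234 left).
Apr has 30 days: +30 → May 1, 2289 (204 left).
May has 31 days: +31 → Jun 1, 2289 (173 left).
Jun has 30 days: +30 → Jul 1, 2289 (143 left).
Jul has 31 days: +31 → Aug 1, 2289 (112 left).
Aug has 31 days: +31 → Sep 1, 2289 (81 left).
Sep has 30 days: +30 → Oct 1, 2289 (51 left).
Oct has 31 days: +31 → Nov 1, 2289 (20 left).
+20 → Nov 21, 2289.

November 21, 2289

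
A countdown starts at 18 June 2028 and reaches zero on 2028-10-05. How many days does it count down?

Jun 18, 2028 → Jul 18, 2028: 30 days (June has 30).
Jul 18, 2028 → Aug 18, 2028: 31 days (July has 31).
Aug 18, 2028 → Sep 18, 2028: 31 days (August has 31).
Sep 18, 2028 → Oct 5, 2028: 17 days.
Total: 109 days.

109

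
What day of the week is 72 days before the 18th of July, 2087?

First find the weekday of Jul 18, 2087. Doomsday rule: the anchor day for the 2000s is Tuesday. For year 87: 87÷12 = 7 r 3, and 3÷4 = 0, so 7+3+0 = 10.
Tuesday + 10 ≡ Friday — that's 2087's doomsday.
In July the doomsday date is Jul 11.
Jul 18 is 7 days after Jul 11; 7 mod 7 = 0, so Friday + 0 = Friday.
72 mod 7 = 2, so 72 days before a Friday is Friday − 2 = Wednesday.

Wednesday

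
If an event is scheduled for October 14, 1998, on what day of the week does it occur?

Wednesday

Doomsday rule: the anchor day for the 1900s is Wednesday. For year 98: 98÷12 = 8 r 2, and 2÷4 = 0, so 8+2+0 = 10.
Wednesday + 10 ≡ Saturday — that's 1998's doomsday.
In October the doomsday date is Oct 10.
Oct 14 is 4 days after Oct 10; 4 mod 7 = 4, so Saturday + 4 = Wednesday.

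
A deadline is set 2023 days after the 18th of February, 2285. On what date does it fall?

+365 (one year) → Feb 18, 2286 (1658 left).
+365 (one year) → Feb 18, 2287 (1293 left).
+365 (one year) → Feb 18, 2288 (928 left).
+366 (one year; includes Feb 29, 2288) → Feb 18, 2289 (562 left).
+365 (one year) → Feb 18, 2290 (197 left).
Feb has 28 days: +11 → Mar 1, 2290 (186 left).
Mar has 31 days: +31 → Apr 1, 2290 (155 left).
Apr has 30 days: +30 → May 1, 2290 (125 left).
May has 31 days: +31 → Jun 1, 2290 (94 left).
Jun has 30 days: +30 → Jul 1, 2290 (64 left).
Jul has 31 days: +31 → Aug 1, 2290 (33 left).
Aug has 31 days: +31 → Sep 1, 2290 (2 left).
+2 → Sep 3, 2290.

September 3, 2290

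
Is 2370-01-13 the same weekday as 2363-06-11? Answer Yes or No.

From Jun 11, 2363 to Jan 13, 2370 is 2408 days.
2408 mod 7 = 0, so they are the same weekday.
(Jun 11, 2363 is a Tuesday; Jan 13, 2370 is a Tuesday.)

Yes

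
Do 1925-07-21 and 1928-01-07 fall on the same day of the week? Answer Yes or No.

From Jul 21, 1925 to Jan 7, 1928 is 900 days.
900 mod 7 = 4, so they are different weekdays.
(Jul 21, 1925 is a Tuesday; Jan 7, 1928 is a Saturday.)

No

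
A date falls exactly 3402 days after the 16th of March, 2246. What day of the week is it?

First find the weekday of Mar 16, 2246. Doomsday rule: the anchor day for the 2200s is Friday. For year 46: 46÷12 = 3 r 10, and 10÷4 = 2, so 3+10+2 = 15.
Friday + 15 ≡ Saturday — that's 2246's doomsday.
In March the doomsday date is Mar 14.
Mar 16 is 2 days after Mar 14; 2 mod 7 = 2, so Saturday + 2 = Monday.
3402 mod 7 = 0, so 3402 days after a Monday is Monday + 0 = Monday.

Monday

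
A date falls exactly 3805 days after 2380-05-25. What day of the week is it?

May 25, 2380 is a Sunday.
3805 mod 7 = 4, so 3805 days after a Sunday is Sunday + 4 = Thursday.

Thursday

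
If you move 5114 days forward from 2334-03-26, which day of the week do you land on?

Friday

First find the weekday of Mar 26, 2334. Doomsday rule: the anchor day for the 2300s is Wednesday. For year 34: 34÷12 = 2 r 10, and 10÷4 = 2, so 2+10+2 = 14.
Wednesday + 14 ≡ Wednesday — that's 2334's doomsday.
In March the doomsday date is Mar 14.
Mar 26 is 12 days after Mar 14; 12 mod 7 = 5, so Wednesday + 5 = Monday.
5114 mod 7 = 4, so 5114 days after a Monday is Monday + 4 = Friday.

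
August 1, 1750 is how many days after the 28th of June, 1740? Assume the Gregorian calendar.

3686

Jun 28, 1740 → Jun 28, 1741: 365 days.
Jun 28, 1741 → Jun 28, 1742: 365 days.
Jun 28, 1742 → Jun 28, 1743: 365 days.
Jun 28, 1743 → Jun 28, 1744: 366 days (Feb 29, 1744 is in that span).
Jun 28, 1744 → Jun 28, 1745: 365 days.
Jun 28, 1745 → Jun 28, 1746: 365 days.
Jun 28, 1746 → Jun 28, 1747: 365 days.
Jun 28, 1747 → Jun 28, 1748: 366 days (Feb 29, 1748 is in that span).
Jun 28, 1748 → Jun 28, 1749: 365 days.
Jun 28, 1749 → Jul 28, 1749: 30 days (June has 30).
Jul 28, 1749 → Aug 28, 1749: 31 days (July has 31).
Aug 28, 1749 → Sep 28, 1749: 31 days (August has 31).
Sep 28, 1749 → Oct 28, 1749: 30 days (September has 30).
Oct 28, 1749 → Nov 28, 1749: 31 days (October has 31).
Nov 28, 1749 → Dec 28, 1749: 30 days (November has 30).
Dec 28, 1749 → Jan 28, 1750: 31 days (December has 31).
Jan 28, 1750 → Feb 28, 1750: 31 days (January has 31).
Feb 28, 1750 → Mar 28, 1750: 28 days (February has 28).
Mar 28, 1750 → Apr 28, 1750: 31 days (March has 31).
Apr 28, 1750 → May 28, 1750: 30 days (April has 30).
May 28, 1750 → Jun 28, 1750: 31 days (May has 31).
Jun 28, 1750 → Jul 28, 1750: 30 days (June has 30).
Jul 28, 1750 → Aug 1, 1750: 4 days.
Total: 3686 days.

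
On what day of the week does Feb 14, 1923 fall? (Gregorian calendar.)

Wednesday

January 1, 1923 is a Monday.
Jan 1, 1923 → Feb 1, 1923: 31 days (January has 31).
Feb 1, 1923 → Feb 14, 1923: 13 days.
Total: 44 days.
44 mod 7 = 2, so Monday + 2 = Wednesday.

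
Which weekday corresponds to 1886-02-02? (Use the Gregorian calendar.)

Tuesday

Doomsday rule: the anchor day for the 1800s is Friday. For year 86: 86÷12 = 7 r 2, and 2÷4 = 0, so 7+2+0 = 9.
Friday + 9 ≡ Sunday — that's 1886's doomsday.
In February the doomsday date is Feb 28 (1886 is not a leap year).
Feb 2 is 26 days before Feb 28; 26 mod 7 = 5, so Sunday − 5 = Tuesday.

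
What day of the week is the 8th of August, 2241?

Doomsday rule: the anchor day for the 2200s is Friday. For year 41: 41÷12 = 3 r 5, and 5÷4 = 1, so 3+5+1 = 9.
Friday + 9 ≡ Sunday — that's 2241's doomsday.
In August the doomsday date is Aug 8.
Aug 8 is the doomsday itself: Sunday.

Sunday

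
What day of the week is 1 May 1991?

January 1, 1991 is a Tuesday.
Jan 1, 1991 → Feb 1, 1991: 31 days (January has 31).
Feb 1, 1991 → Mar 1, 1991: 28 days (February has 28).
Mar 1, 1991 → Apr 1, 1991: 31 days (March has 31).
Apr 1, 1991 → May 1, 1991: 30 days.
Total: 120 days.
120 mod 7 = 1, so Tuesday + 1 = Wednesday.

Wednesday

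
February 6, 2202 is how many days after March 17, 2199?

Mar 17, 2199 → Mar 17, 2200: 365 days.
Mar 17, 2200 → Mar 17, 2201: 365 days.
Mar 17, 2201 → Apr 17, 2201: 31 days (March has 31).
Apr 17, 2201 → May 17, 2201: 30 days (April has 30).
May 17, 2201 → Jun 17, 2201: 31 days (May has 31).
Jun 17, 2201 → Jul 17, 2201: 30 days (June has 30).
Jul 17, 2201 → Aug 17, 2201: 31 days (July has 31).
Aug 17, 2201 → Sep 17, 2201: 31 days (August has 31).
Sep 17, 2201 → Oct 17, 2201: 30 days (September has 30).
Oct 17, 2201 → Nov 17, 2201: 31 days (October has 31).
Nov 17, 2201 → Dec 17, 2201: 30 days (November has 30).
Dec 17, 2201 → Jan 17, 2202: 31 days (December has 31).
Jan 17, 2202 → Feb 6, 2202: 20 days.
Total: 1056 days.

1056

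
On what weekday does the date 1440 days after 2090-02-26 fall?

First find the weekday of Feb 26, 2090. Doomsday rule: the anchor day for the 2000s is Tuesday. For year 90: 90÷12 = 7 r 6, and 6÷4 = 1, so 7+6+1 = 14.
Tuesday + 14 ≡ Tuesday — that's 2090's doomsday.
In February the doomsday date is Feb 28 (2090 is not a leap year).
Feb 26 is 2 days before Feb 28; 2 mod 7 = 2, so Tuesday − 2 = Sunday.
1440 mod 7 = 5, so 1440 days after a Sunday is Sunday + 5 = Friday.

Friday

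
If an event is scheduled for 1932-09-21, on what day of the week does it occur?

Doomsday rule: the anchor day for the 1900s is Wednesday. For year 32: 32÷12 = 2 r 8, and 8÷4 = 2, so 2+8+2 = 12.
Wednesday + 12 ≡ Monday — that's 1932's doomsday.
In September the doomsday date is Sep 5.
Sep 21 is 16 days after Sep 5; 16 mod 7 = 2, so Monday + 2 = Wednesday.

Wednesday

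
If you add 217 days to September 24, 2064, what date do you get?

April 29, 2065

Sep has 30 days: +7 → Oct 1, 2064 (210 left).
Oct has 31 days: +31 → Nov 1, 2064 (179 left).
Nov has 30 days: +30 → Dec 1, 2064 (149 left).
Dec has 31 days: +31 → Jan 1, 2065 (118 left).
Jan has 31 days: +31 → Feb 1, 2065 (87 left).
Feb has 28 days: +28 → Mar 1, 2065 (59 left).
Mar has 31 days: +31 → Apr 1, 2065 (28 left).
+28 → Apr 29, 2065.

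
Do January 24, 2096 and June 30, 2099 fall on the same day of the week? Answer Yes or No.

Yes

From Jan 24, 2096 to Jun 30, 2099 is 1253 days.
1253 mod 7 = 0, so they are the same weekday.
(Jan 24, 2096 is a Tuesday; Jun 30, 2099 is a Tuesday.)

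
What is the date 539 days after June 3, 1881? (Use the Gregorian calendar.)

+365 (one year) → Jun 3, 1882 (174 left).
Jun has 30 days: +28 → Jul 1, 1882 (146 left).
Jul has 31 days: +31 → Aug 1, 1882 (115 left).
Aug has 31 days: +31 → Sep 1, 1882 (84 left).
Sep has 30 days: +30 → Oct 1, 1882 (54 left).
Oct has 31 days: +31 → Nov 1, 1882 (23 left).
+23 → Nov 24, 1882.

November 24, 1882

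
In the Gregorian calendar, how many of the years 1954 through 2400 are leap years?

Multiples of 4 in [1954,2400]: 112.
Of those, multiples of 100: 5 (not leap unless ÷400).
Multiples of 400: 2.
Leap years = 112 − 5 + 2 = 109.

109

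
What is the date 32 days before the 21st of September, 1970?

August 20, 1970

−21 → Aug 31, 1970 (end of Aug, 31 days; 11 left).
−11 → Aug 20, 1970.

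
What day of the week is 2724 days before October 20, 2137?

Oct 20, 2137 is a Sunday.
2724 mod 7 = 1, so 2724 days before a Sunday is Sunday − 1 = Saturday.

Saturday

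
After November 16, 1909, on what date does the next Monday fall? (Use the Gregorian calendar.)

November 22, 1909

Nov 16, 1909 is a Tuesday.
From Tuesday to the next Monday is 6 days.
Nov 16, 1909 + 6 = Nov 22, 1909.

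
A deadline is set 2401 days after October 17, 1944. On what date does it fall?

May 15, 1951

+365 (one year) → Oct 17, 1945 (2036 left).
+365 (one year) → Oct 17, 1946 (1671 left).
+365 (one year) → Oct 17, 1947 (1306 left).
+366 (one year; includes Feb 29, 1948) → Oct 17, 1948 (940 left).
+365 (one year) → Oct 17, 1949 (575 left).
+365 (one year) → Oct 17, 1950 (210 left).
Oct has 31 days: +15 → Nov 1, 1950 (195 left).
Nov has 30 days: +30 → Dec 1, 1950 (165 left).
Dec has 31 days: +31 → Jan 1, 1951 (134 left).
Jan has 31 days: +31 → Feb 1, 1951 (103 left).
Feb has 28 days: +28 → Mar 1, 1951 (75 left).
Mar has 31 days: +31 → Apr 1, 1951 (44 left).
Apr has 30 days: +30 → May 1, 1951 (14 left).
+14 → May 15, 1951.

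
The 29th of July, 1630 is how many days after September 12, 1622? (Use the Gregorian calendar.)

2877

Sep 12, 1622 → Sep 12, 1623: 365 days.
Sep 12, 1623 → Sep 12, 1624: 366 days (Feb 29, 1624 is in that span).
Sep 12, 1624 → Sep 12, 1625: 365 days.
Sep 12, 1625 → Sep 12, 1626: 365 days.
Sep 12, 1626 → Sep 12, 1627: 365 days.
Sep 12, 1627 → Sep 12, 1628: 366 days (Feb 29, 1628 is in that span).
Sep 12, 1628 → Sep 12, 1629: 365 days.
Sep 12, 1629 → Oct 12, 1629: 30 days (September has 30).
Oct 12, 1629 → Nov 12, 1629: 31 days (October has 31).
Nov 12, 1629 → Dec 12, 1629: 30 days (November has 30).
Dec 12, 1629 → Jan 12, 1630: 31 days (December has 31).
Jan 12, 1630 → Feb 12, 1630: 31 days (January has 31).
Feb 12, 1630 → Mar 12, 1630: 28 days (February has 28).
Mar 12, 1630 → Apr 12, 1630: 31 days (March has 31).
Apr 12, 1630 → May 12, 1630: 30 days (April has 30).
May 12, 1630 → Jun 12, 1630: 31 days (May has 31).
Jun 12, 1630 → Jul 12, 1630: 30 days (June has 30).
Jul 12, 1630 → Jul 29, 1630: 17 days.
Total: 2877 days.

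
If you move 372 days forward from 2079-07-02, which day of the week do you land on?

First find the weekday of Jul 2, 2079. Doomsday rule: the anchor day for the 2000s is Tuesday. For year 79: 79÷12 = 6 r 7, and 7÷4 = 1, so 6+7+1 = 14.
Tuesday + 14 ≡ Tuesday — that's 2079's doomsday.
In July the doomsday date is Jul 11.
Jul 2 is 9 days before Jul 11; 9 mod 7 = 2, so Tuesday − 2 = Sunday.
372 mod 7 = 1, so 372 days after a Sunday is Sunday + 1 = Monday.

Monday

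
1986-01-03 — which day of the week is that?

Friday

Doomsday rule: the anchor day for the 1900s is Wednesday. For year 86: 86÷12 = 7 r 2, and 2÷4 = 0, so 7+2+0 = 9.
Wednesday + 9 ≡ Friday — that's 1986's doomsday.
In January the doomsday date is Jan 3 (1986 is not a leap year).
Jan 3 is the doomsday itself: Friday.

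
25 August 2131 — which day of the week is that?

Saturday

Doomsday rule: the anchor day for the 2100s is Sunday. For year 31: 31÷12 = 2 r 7, and 7÷4 = 1, so 2+7+1 = 10.
Sunday + 10 ≡ Wednesday — that's 2131's doomsday.
In August the doomsday date is Aug 8.
Aug 25 is 17 days after Aug 8; 17 mod 7 = 3, so Wednesday + 3 = Saturday.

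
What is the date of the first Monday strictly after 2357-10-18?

October 21, 2357

Oct 18, 2357 is a Friday.
From Friday to the next Monday is 3 days.
Oct 18, 2357 + 3 = Oct 21, 2357.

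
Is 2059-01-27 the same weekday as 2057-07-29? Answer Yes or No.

No

From Jul 29, 2057 to Jan 27, 2059 is 547 days.
547 mod 7 = 1, so they are different weekdays.
(Jul 29, 2057 is a Sunday; Jan 27, 2059 is a Monday.)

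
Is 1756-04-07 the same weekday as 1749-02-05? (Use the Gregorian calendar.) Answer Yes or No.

From Feb 5, 1749 to Apr 7, 1756 is 2618 days.
2618 mod 7 = 0, so they are the same weekday.
(Feb 5, 1749 is a Wednesday; Apr 7, 1756 is a Wednesday.)

Yes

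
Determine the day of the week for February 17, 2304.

Wednesday

Doomsday rule: the anchor day for the 2300s is Wednesday. For year 04: 4÷12 = 0 r 4, and 4÷4 = 1, so 0+4+1 = 5.
Wednesday + 5 ≡ Monday — that's 2304's doomsday.
In February the doomsday date is Feb 29 (2304 is a leap year (divisible by 4)).
Feb 17 is 12 days before Feb 29; 12 mod 7 = 5, so Monday − 5 = Wednesday.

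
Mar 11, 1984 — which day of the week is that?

Doomsday rule: the anchor day for the 1900s is Wednesday. For year 84: 84÷12 = 7 r 0, and 0÷4 = 0, so 7+0+0 = 7.
Wednesday + 7 ≡ Wednesday — that's 1984's doomsday.
In March the doomsday date is Mar 14.
Mar 11 is 3 days before Mar 14; 3 mod 7 = 3, so Wednesday − 3 = Sunday.

Sunday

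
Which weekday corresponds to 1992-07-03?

Friday

Doomsday rule: the anchor day for the 1900s is Wednesday. For year 92: 92÷12 = 7 r 8, and 8÷4 = 2, so 7+8+2 = 17.
Wednesday + 17 ≡ Saturday — that's 1992's doomsday.
In July the doomsday date is Jul 11.
Jul 3 is 8 days before Jul 11; 8 mod 7 = 1, so Saturday − 1 = Friday.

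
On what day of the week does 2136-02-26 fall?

Doomsday rule: the anchor day for the 2100s is Sunday. For year 36: 36÷12 = 3 r 0, and 0÷4 = 0, so 3+0+0 = 3.
Sunday + 3 ≡ Wednesday — that's 2136's doomsday.
In February the doomsday date is Feb 29 (2136 is a leap year (divisible by 4)).
Feb 26 is 3 days before Feb 29; 3 mod 7 = 3, so Wednesday − 3 = Sunday.

Sunday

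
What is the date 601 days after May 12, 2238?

+365 (one year) → May 12, 2239 (236 left).
May has 31 days: +20 → Jun 1, 2239 (216 left).
Jun has 30 days: +30 → Jul 1, 2239 (186 left).
Jul has 31 days: +31 → Aug 1, 2239 (155 left).
Aug has 31 days: +31 → Sep 1, 2239 (124 left).
Sep has 30 days: +30 → Oct 1, 2239 (94 left).
Oct has 31 days: +31 → Nov 1, 2239 (63 left).
Nov has 30 days: +30 → Dec 1, 2239 (33 left).
Dec has 31 days: +31 → Jan 1, 2240 (2 left).
+2 → Jan 3, 2240.

January 3, 2240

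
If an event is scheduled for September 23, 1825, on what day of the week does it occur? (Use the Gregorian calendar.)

Friday

Doomsday rule: the anchor day for the 1800s is Friday. For year 25: 25÷12 = 2 r 1, and 1÷4 = 0, so 2+1+0 = 3.
Friday + 3 ≡ Monday — that's 1825's doomsday.
In September the doomsday date is Sep 5.
Sep 23 is 18 days after Sep 5; 18 mod 7 = 4, so Monday + 4 = Friday.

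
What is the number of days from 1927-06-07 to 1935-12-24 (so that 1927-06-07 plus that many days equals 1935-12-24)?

3122

Jun 7, 1927 → Jun 7, 1928: 366 days (Feb 29, 1928 is in that span).
Jun 7, 1928 → Jun 7, 1929: 365 days.
Jun 7, 1929 → Jun 7, 1930: 365 days.
Jun 7, 1930 → Jun 7, 1931: 365 days.
Jun 7, 1931 → Jun 7, 1932: 366 days (Feb 29, 1932 is in that span).
Jun 7, 1932 → Jun 7, 1933: 365 days.
Jun 7, 1933 → Jun 7, 1934: 365 days.
Jun 7, 1934 → Jun 7, 1935: 365 days.
Jun 7, 1935 → Jul 7, 1935: 30 days (June has 30).
Jul 7, 1935 → Aug 7, 1935: 31 days (July has 31).
Aug 7, 1935 → Sep 7, 1935: 31 days (August has 31).
Sep 7, 1935 → Oct 7, 1935: 30 days (September has 30).
Oct 7, 1935 → Nov 7, 1935: 31 days (October has 31).
Nov 7, 1935 → Dec 7, 1935: 30 days (November has 30).
Dec 7, 1935 → Dec 24, 1935: 17 days.
Total: 3122 days.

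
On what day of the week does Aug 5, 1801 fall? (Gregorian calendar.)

Wednesday

January 1, 1801 is a Thursday.
Jan 1, 1801 → Feb 1, 1801: 31 days (January has 31).
Feb 1, 1801 → Mar 1, 1801: 28 days (February has 28).
Mar 1, 1801 → Apr 1, 1801: 31 days (March has 31).
Apr 1, 1801 → May 1, 1801: 30 days (April has 30).
May 1, 1801 → Jun 1, 1801: 31 days (May has 31).
Jun 1, 1801 → Jul 1, 1801: 30 days (June has 30).
Jul 1, 1801 → Aug 1, 1801: 31 days (July has 31).
Aug 1, 1801 → Aug 5, 1801: 4 days.
Total: 216 days.
216 mod 7 = 6, so Thursday + 6 = Wednesday.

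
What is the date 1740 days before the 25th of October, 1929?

January 19, 1925

−365 (one year) → Oct 25, 1928 (1375 left).
−366 (one year; includes Feb 29, 1928) → Oct 25, 1927 (1009 left).
−365 (one year) → Oct 25, 1926 (644 left).
−365 (one year) → Oct 25, 1925 (279 left).
−25 → Sep 30, 1925 (end of Sep, 30 days; 254 left).
−30 → Aug 31, 1925 (end of Aug, 31 days; 224 left).
−31 → Jul 31, 1925 (end of Jul, 31 days; 193 left).
−31 → Jun 30, 1925 (end of Jun, 30 days; 162 left).
−30 → May 31, 1925 (end of May, 31 days; 132 left).
−31 → Apr 30, 1925 (end of Apr, 30 days; 101 left).
−30 → Mar 31, 1925 (end of Mar, 31 days; 71 left).
−31 → Feb 28, 1925 (end of Feb, 28 days; 40 left).
−28 → Jan 31, 1925 (end of Jan, 31 days; 12 left).
−12 → Jan 19, 1925.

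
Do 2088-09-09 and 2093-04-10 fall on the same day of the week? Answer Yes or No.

No

From Sep 9, 2088 to Apr 10, 2093 is 1674 days.
1674 mod 7 = 1, so they are different weekdays.
(Sep 9, 2088 is a Thursday; Apr 10, 2093 is a Friday.)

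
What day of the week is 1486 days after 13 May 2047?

May 13, 2047 is a Monday.
1486 mod 7 = 2, so 1486 days after a Monday is Monday + 2 = Wednesday.

Wednesday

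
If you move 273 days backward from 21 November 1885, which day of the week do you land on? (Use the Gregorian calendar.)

Saturday

Nov 21, 1885 is a Saturday.
273 mod 7 = 0, so 273 days before a Saturday is Saturday − 0 = Saturday.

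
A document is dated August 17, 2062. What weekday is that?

Thursday

January 1, 2062 is a Sunday.
Jan 1, 2062 → Feb 1, 2062: 31 days (January has 31).
Feb 1, 2062 → Mar 1, 2062: 28 days (February has 28).
Mar 1, 2062 → Apr 1, 2062: 31 days (March has 31).
Apr 1, 2062 → May 1, 2062: 30 days (April has 30).
May 1, 2062 → Jun 1, 2062: 31 days (May has 31).
Jun 1, 2062 → Jul 1, 2062: 30 days (June has 30).
Jul 1, 2062 → Aug 1, 2062: 31 days (July has 31).
Aug 1, 2062 → Aug 17, 2062: 16 days.
Total: 228 days.
228 mod 7 = 4, so Sunday + 4 = Thursday.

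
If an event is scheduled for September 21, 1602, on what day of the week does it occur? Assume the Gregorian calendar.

Doomsday rule: the anchor day for the 1600s is Tuesday. For year 02: 2÷12 = 0 r 2, and 2÷4 = 0, so 0+2+0 = 2.
Tuesday + 2 ≡ Thursday — that's 1602's doomsday.
In September the doomsday date is Sep 5.
Sep 21 is 16 days after Sep 5; 16 mod 7 = 2, so Thursday + 2 = Saturday.

Saturday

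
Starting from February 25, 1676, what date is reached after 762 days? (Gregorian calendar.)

March 28, 1678

+366 (one year; includes Feb 29, 1676) → Feb 25, 1677 (396 left).
Feb has 28 days: +4 → Mar 1, 1677 (392 left).
Mar has 31 days: +31 → Apr 1, 1677 (361 left).
Apr has 30 days: +30 → May 1, 1677 (331 left).
May has 31 days: +31 → Jun 1, 1677 (300 left).
Jun has 30 days: +30 → Jul 1, 1677 (270 left).
Jul has 31 days: +31 → Aug 1, 1677 (239 left).
Aug has 31 days: +31 → Sep 1, 1677 (208 left).
Sep has 30 days: +30 → Oct 1, 1677 (178 left).
Oct has 31 days: +31 → Nov 1, 1677 (147 left).
Nov has 30 days: +30 → Dec 1, 1677 (117 left).
Dec has 31 days: +31 → Jan 1, 1678 (86 left).
Jan has 31 days: +31 → Feb 1, 1678 (55 left).
Feb has 28 days: +28 → Mar 1, 1678 (27 left).
+27 → Mar 28, 1678.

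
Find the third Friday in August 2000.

August 1, 2000 is a Tuesday.
The first Friday is therefore August 4 (3 days later).
The third Friday is 4 + 2×7 = August 18.

August 18, 2000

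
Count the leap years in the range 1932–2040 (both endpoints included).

28

Multiples of 4 in [1932,2040]: 28.
Of those, multiples of 100: 1 (not leap unless ÷400).
Multiples of 400: 1.
Leap years = 28 − 1 + 1 = 28.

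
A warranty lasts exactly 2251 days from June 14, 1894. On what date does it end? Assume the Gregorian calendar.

August 13, 1900

+365 (one year) → Jun 14, 1895 (1886 left).
+366 (one year; includes Feb 29, 1896) → Jun 14, 1896 (1520 left).
+365 (one year) → Jun 14, 1897 (1155 left).
+365 (one year) → Jun 14, 1898 (790 left).
+365 (one year) → Jun 14, 1899 (425 left).
+365 (one year) → Jun 14, 1900 (60 left).
Jun has 30 days: +17 → Jul 1, 1900 (43 left).
Jul has 31 days: +31 → Aug 1, 1900 (12 left).
+12 → Aug 13, 1900.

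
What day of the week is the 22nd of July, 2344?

Doomsday rule: the anchor day for the 2300s is Wednesday. For year 44: 44÷12 = 3 r 8, and 8÷4 = 2, so 3+8+2 = 13.
Wednesday + 13 ≡ Tuesday — that's 2344's doomsday.
In July the doomsday date is Jul 11.
Jul 22 is 11 days after Jul 11; 11 mod 7 = 4, so Tuesday + 4 = Saturday.

Saturday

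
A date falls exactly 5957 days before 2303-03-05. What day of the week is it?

Thursday

Mar 5, 2303 is a Thursday.
5957 mod 7 = 0, so 5957 days before a Thursday is Thursday − 0 = Thursday.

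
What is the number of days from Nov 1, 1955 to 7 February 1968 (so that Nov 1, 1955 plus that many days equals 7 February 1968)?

4481

Nov 1, 1955 → Nov 1, 1956: 366 days (Feb 29, 1956 is in that span).
Nov 1, 1956 → Nov 1, 1957: 365 days.
Nov 1, 1957 → Nov 1, 1958: 365 days.
Nov 1, 1958 → Nov 1, 1959: 365 days.
Nov 1, 1959 → Nov 1, 1960: 366 days (Feb 29, 1960 is in that span).
Nov 1, 1960 → Nov 1, 1961: 365 days.
Nov 1, 1961 → Nov 1, 1962: 365 days.
Nov 1, 1962 → Nov 1, 1963: 365 days.
Nov 1, 1963 → Nov 1, 1964: 366 days (Feb 29, 1964 is in that span).
Nov 1, 1964 → Nov 1, 1965: 365 days.
Nov 1, 1965 → Nov 1, 1966: 365 days.
Nov 1, 1966 → Nov 1, 1967: 365 days.
Nov 1, 1967 → Dec 1, 1967: 30 days (November has 30).
Dec 1, 1967 → Jan 1, 1968: 31 days (December has 31).
Jan 1, 1968 → Feb 1, 1968: 31 days (January has 31).
Feb 1, 1968 → Feb 7, 1968: 6 days.
Total: 4481 days.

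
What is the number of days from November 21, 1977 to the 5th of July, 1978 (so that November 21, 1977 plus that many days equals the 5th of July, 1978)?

Nov 21, 1977 → Dec 21, 1977: 30 days (November has 30).
Dec 21, 1977 → Jan 21, 1978: 31 days (December has 31).
Jan 21, 1978 → Feb 21, 1978: 31 days (January has 31).
Feb 21, 1978 → Mar 21, 1978: 28 days (February has 28).
Mar 21, 1978 → Apr 21, 1978: 31 days (March has 31).
Apr 21, 1978 → May 21, 1978: 30 days (April has 30).
May 21, 1978 → Jun 21, 1978: 31 days (May has 31).
Jun 21, 1978 → Jul 5, 1978: 14 days.
Total: 226 days.

226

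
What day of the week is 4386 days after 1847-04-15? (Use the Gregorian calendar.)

Monday

First find the weekday of Apr 15, 1847. Doomsday rule: the anchor day for the 1800s is Friday. For year 47: 47÷12 = 3 r 11, and 11÷4 = 2, so 3+11+2 = 16.
Friday + 16 ≡ Sunday — that's 1847's doomsday.
In April the doomsday date is Apr 4.
Apr 15 is 11 days after Apr 4; 11 mod 7 = 4, so Sunday + 4 = Thursday.
4386 mod 7 = 4, so 4386 days after a Thursday is Thursday + 4 = Monday.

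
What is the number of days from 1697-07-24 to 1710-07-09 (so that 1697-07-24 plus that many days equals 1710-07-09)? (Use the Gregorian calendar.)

Jul 24, 1697 → Jul 24, 1698: 365 days.
Jul 24, 1698 → Jul 24, 1699: 365 days.
Jul 24, 1699 → Jul 24, 1700: 365 days.
Jul 24, 1700 → Jul 24, 1701: 365 days.
Jul 24, 1701 → Jul 24, 1702: 365 days.
Jul 24, 1702 → Jul 24, 1703: 365 days.
Jul 24, 1703 → Jul 24, 1704: 366 days (Feb 29, 1704 is in that span).
Jul 24, 1704 → Jul 24, 1705: 365 days.
Jul 24, 1705 → Jul 24, 1706: 365 days.
Jul 24, 1706 → Jul 24, 1707: 365 days.
Jul 24, 1707 → Jul 24, 1708: 366 days (Feb 29, 1708 is in that span).
Jul 24, 1708 → Jul 24, 1709: 365 days.
Jul 24, 1709 → Aug 24, 1709: 31 days (July has 31).
Aug 24, 1709 → Sep 24, 1709: 31 days (August has 31).
Sep 24, 1709 → Oct 24, 1709: 30 days (September has 30).
Oct 24, 1709 → Nov 24, 1709: 31 days (October has 31).
Nov 24, 1709 → Dec 24, 1709: 30 days (November has 30).
Dec 24, 1709 → Jan 24, 1710: 31 days (December has 31).
Jan 24, 1710 → Feb 24, 1710: 31 days (January has 31).
Feb 24, 1710 → Mar 24, 1710: 28 days (February has 28).
Mar 24, 1710 → Apr 24, 1710: 31 days (March has 31).
Apr 24, 1710 → May 24, 1710: 30 days (April has 30).
May 24, 1710 → Jun 24, 1710: 31 days (May has 31).
Jun 24, 1710 → Jul 9, 1710: 15 days.
Total: 4732 days.

4732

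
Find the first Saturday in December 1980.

December 6, 1980

December 1, 1980 is a Monday.
The first Saturday is therefore December 6 (5 days later).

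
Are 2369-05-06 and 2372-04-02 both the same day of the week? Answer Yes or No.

No

From May 6, 2369 to Apr 2, 2372 is 1062 days.
1062 mod 7 = 5, so they are different weekdays.
(May 6, 2369 is a Tuesday; Apr 2, 2372 is a Sunday.)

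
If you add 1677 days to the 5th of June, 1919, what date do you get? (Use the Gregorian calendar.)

January 7, 1924

+366 (one year; includes Feb 29, 1920) → Jun 5, 1920 (1311 left).
+365 (one year) → Jun 5, 1921 (946 left).
+365 (one year) → Jun 5, 1922 (581 left).
+365 (one year) → Jun 5, 1923 (216 left).
Jun has 30 days: +26 → Jul 1, 1923 (190 left).
Jul has 31 days: +31 → Aug 1, 1923 (159 left).
Aug has 31 days: +31 → Sep 1, 1923 (128 left).
Sep has 30 days: +30 → Oct 1, 1923 (98 left).
Oct has 31 days: +31 → Nov 1, 1923 (67 left).
Nov has 30 days: +30 → Dec 1, 1923 (37 left).
Dec has 31 days: +31 → Jan 1, 1924 (6 left).
+6 → Jan 7, 1924.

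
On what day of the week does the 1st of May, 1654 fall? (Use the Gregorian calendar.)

Friday

Doomsday rule: the anchor day for the 1600s is Tuesday. For year 54: 54÷12 = 4 r 6, and 6÷4 = 1, so 4+6+1 = 11.
Tuesday + 11 ≡ Saturday — that's 1654's doomsday.
In May the doomsday date is May 9.
May 1 is 8 days before May 9; 8 mod 7 = 1, so Saturday − 1 = Friday.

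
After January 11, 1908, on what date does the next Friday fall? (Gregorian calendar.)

January 17, 1908

Jan 11, 1908 is a Saturday.
From Saturday to the next Friday is 6 days.
Jan 11, 1908 + 6 = Jan 17, 1908.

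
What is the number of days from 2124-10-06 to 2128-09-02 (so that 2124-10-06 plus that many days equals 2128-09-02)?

1427

Oct 6, 2124 → Oct 6, 2125: 365 days.
Oct 6, 2125 → Oct 6, 2126: 365 days.
Oct 6, 2126 → Oct 6, 2127: 365 days.
Oct 6, 2127 → Nov 6, 2127: 31 days (October has 31).
Nov 6, 2127 → Dec 6, 2127: 30 days (November has 30).
Dec 6, 2127 → Jan 6, 2128: 31 days (December has 31).
Jan 6, 2128 → Feb 6, 2128: 31 days (January has 31).
Feb 6, 2128 → Mar 6, 2128: 29 days (February has 29).
Mar 6, 2128 → Apr 6, 2128: 31 days (March has 31).
Apr 6, 2128 → May 6, 2128: 30 days (April has 30).
May 6, 2128 → Jun 6, 2128: 31 days (May has 31).
Jun 6, 2128 → Jul 6, 2128: 30 days (June has 30).
Jul 6, 2128 → Aug 6, 2128: 31 days (July has 31).
Aug 6, 2128 → Sep 2, 2128: 27 days.
Total: 1427 days.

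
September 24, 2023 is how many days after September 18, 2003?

Sep 18, 2003 → Sep 18, 2004: 366 days (Feb 29, 2004 is in that span).
Sep 18, 2004 → Sep 18, 2005: 365 days.
Sep 18, 2005 → Sep 18, 2006: 365 days.
Sep 18, 2006 → Sep 18, 2007: 365 days.
Sep 18, 2007 → Sep 18, 2008: 366 days (Feb 29, 2008 is in that span).
Sep 18, 2008 → Sep 18, 2009: 365 days.
Sep 18, 2009 → Sep 18, 2010: 365 days.
Sep 18, 2010 → Sep 18, 2011: 365 days.
Sep 18, 2011 → Sep 18, 2012: 366 days (Feb 29, 2012 is in that span).
Sep 18, 2012 → Sep 18, 2013: 365 days.
Sep 18, 2013 → Sep 18, 2014: 365 days.
Sep 18, 2014 → Sep 18, 2015: 365 days.
Sep 18, 2015 → Sep 18, 2016: 366 days (Feb 29, 2016 is in that span).
Sep 18, 2016 → Sep 18, 2017: 365 days.
Sep 18, 2017 → Sep 18, 2018: 365 days.
Sep 18, 2018 → Sep 18, 2019: 365 days.
Sep 18, 2019 → Sep 18, 2020: 366 days (Feb 29, 2020 is in that span).
Sep 18, 2020 → Sep 18, 2021: 365 days.
Sep 18, 2021 → Sep 18, 2022: 365 days.
Sep 18, 2022 → Oct 18, 2022: 30 days (September has 30).
Oct 18, 2022 → Nov 18, 2022: 31 days (October has 31).
Nov 18, 2022 → Dec 18, 2022: 30 days (November has 30).
Dec 18, 2022 → Jan 18, 2023: 31 days (December has 31).
Jan 18, 2023 → Feb 18, 2023: 31 days (January has 31).
Feb 18, 2023 → Mar 18, 2023: 28 days (February has 28).
Mar 18, 2023 → Apr 18, 2023: 31 days (March has 31).
Apr 18, 2023 → May 18, 2023: 30 days (April has 30).
May 18, 2023 → Jun 18, 2023: 31 days (May has 31).
Jun 18, 2023 → Jul 18, 2023: 30 days (June has 30).
Jul 18, 2023 → Aug 18, 2023: 31 days (July has 31).
Aug 18, 2023 → Sep 18, 2023: 31 days (August has 31).
Sep 18, 2023 → Sep 24, 2023: 6 days.
Total: 7311 days.

7311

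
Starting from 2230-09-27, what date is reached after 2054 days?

May 12, 2236

+365 (one year) → Sep 27, 2231 (1689 left).
+366 (one year; includes Feb 29, 2232) → Sep 27, 2232 (1323 left).
+365 (one year) → Sep 27, 2233 (958 left).
+365 (one year) → Sep 27, 2234 (593 left).
+365 (one year) → Sep 27, 2235 (228 left).
Sep has 30 days: +4 → Oct 1, 2235 (224 left).
Oct has 31 days: +31 → Nov 1, 2235 (193 left).
Nov has 30 days: +30 → Dec 1, 2235 (163 left).
Dec has 31 days: +31 → Jan 1, 2236 (132 left).
Jan has 31 days: +31 → Feb 1, 2236 (101 left).
Feb has 29 days: +29 → Mar 1, 2236 (72 left).
Mar has 31 days: +31 → Apr 1, 2236 (41 left).
Apr has 30 days: +30 → May 1, 2236 (11 left).
+11 → May 12, 2236.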